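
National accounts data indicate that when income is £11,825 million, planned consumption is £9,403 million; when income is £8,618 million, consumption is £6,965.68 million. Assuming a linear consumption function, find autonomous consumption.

MPC = ΔC/ΔY = (9403 − 6965.68)/(11825 − 8618) = 2437.32/3207 = 0.76
a = C − MPC·Y = 6965.68 − 0.76(8618) = 6965.68 − 6549.68 = 416

a = 416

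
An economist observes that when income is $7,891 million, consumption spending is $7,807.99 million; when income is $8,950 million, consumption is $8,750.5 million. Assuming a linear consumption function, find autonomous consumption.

a = 785

MPC = ΔC/ΔY = (8750.5 − 7807.99)/(8950 − 7891) = 942.51/1059 = 0.89
a = C − MPC·Y = 7807.99 − 0.89(7891) = 7807.99 − 7022.99 = 785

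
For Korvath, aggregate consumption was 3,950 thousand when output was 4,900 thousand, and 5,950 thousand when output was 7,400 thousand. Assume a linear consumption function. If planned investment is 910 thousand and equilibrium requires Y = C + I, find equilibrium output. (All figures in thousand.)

MPC = (5950 − 3950)/(7400 − 4900) = 2000/2500 = 0.8
a = 3950 − 0.8(4900) = 30
Equilibrium: Y = 30 + 0.8Y + 910
0.2Y = 940, so Y = 940/0.2 = 4700

Y = 4700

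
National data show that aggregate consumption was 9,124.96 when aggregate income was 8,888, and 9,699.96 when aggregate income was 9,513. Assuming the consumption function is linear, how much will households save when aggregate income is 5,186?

S = -533.12

MPC = (9699.96 − 9124.96)/(9513 − 8888) = 575/625 = 0.92
a = 9124.96 − 0.92(8888) = 9124.96 − 8176.96 = 948
C = 948 + 0.92(5186) = 5719.12
S = 5186 − 5719.12 = -533.12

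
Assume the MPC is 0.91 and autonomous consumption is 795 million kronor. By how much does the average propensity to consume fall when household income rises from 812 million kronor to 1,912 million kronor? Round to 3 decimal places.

ΔAPC = 0.563

At Y = 812: C = 795 + 0.91(812) = 1533.92, APC = 1533.92/812 = 1.8891
At Y = 1912: C = 2534.92, APC = 2534.92/1912 = 1.3258
Fall in APC = 1.8891 − 1.3258 = 0.5633 ≈ 0.563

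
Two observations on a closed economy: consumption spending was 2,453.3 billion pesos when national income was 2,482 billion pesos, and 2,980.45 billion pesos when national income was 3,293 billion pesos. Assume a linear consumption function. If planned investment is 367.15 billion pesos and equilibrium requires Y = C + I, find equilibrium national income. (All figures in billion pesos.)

MPC = (2980.45 − 2453.3)/(3293 − 2482) = 527.15/811 = 0.65
a = 2453.3 − 0.65(2482) = 840
Equilibrium: Y = 840 + 0.65Y + 367.15
0.35Y = 1207.15, so Y = 1207.15/0.35 = 3449

Y = 3449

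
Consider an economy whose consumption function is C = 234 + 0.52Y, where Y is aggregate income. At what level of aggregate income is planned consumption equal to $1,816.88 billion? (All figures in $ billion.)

Y = 3044

234 + 0.52Y = 1816.88
0.52Y = 1582.88, so Y = 1582.88/0.52 = 3044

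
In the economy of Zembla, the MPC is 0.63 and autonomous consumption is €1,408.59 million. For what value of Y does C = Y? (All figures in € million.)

At break-even, C = Y: 1408.59 + 0.63Y = Y
0.37Y = 1408.59, so Y = 1408.59/0.37 = 3807

Y = 3807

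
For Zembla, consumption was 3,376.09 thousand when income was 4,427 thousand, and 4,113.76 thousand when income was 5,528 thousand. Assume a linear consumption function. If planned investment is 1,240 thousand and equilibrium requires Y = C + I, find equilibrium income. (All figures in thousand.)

MPC = (4113.76 − 3376.09)/(5528 − 4427) = 737.67/1101 = 0.67
a = 3376.09 − 0.67(4427) = 410
Equilibrium: Y = 410 + 0.67Y + 1240
0.33Y = 1650, so Y = 1650/0.33 = 5000

Y = 5000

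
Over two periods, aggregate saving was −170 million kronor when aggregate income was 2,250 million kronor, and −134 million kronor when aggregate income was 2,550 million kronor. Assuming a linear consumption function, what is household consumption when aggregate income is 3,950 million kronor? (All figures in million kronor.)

MPS = ΔS/ΔY = (-134 − (-170))/(2550 − 2250) = 36/300 = 0.12
MPC = 1 − MPS = 0.88
Autonomous saving = -170 − 0.12(2250) = -440, so a = 440
C = 440 + 0.88(3950) = 440 + 3476 = 3916

C = 3916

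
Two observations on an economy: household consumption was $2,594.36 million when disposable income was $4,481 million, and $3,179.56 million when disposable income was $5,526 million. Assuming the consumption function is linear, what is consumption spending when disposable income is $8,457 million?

MPC = (3179.56 − 2594.36)/(5526 − 4481) = 585.2/1045 = 0.56
a = 2594.36 − 0.56(4481) = 2594.36 − 2509.36 = 85
C = 85 + 0.56(8457) = 85 + 4735.92 = 4820.92

C = 4820.92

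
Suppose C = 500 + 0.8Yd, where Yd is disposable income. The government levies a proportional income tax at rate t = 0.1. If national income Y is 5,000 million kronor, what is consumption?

C = 4100

Yd = (1 − 0.1)(5000) = 0.9(5000) = 4500
C = 500 + 0.8(4500) = 500 + 3600 = 4100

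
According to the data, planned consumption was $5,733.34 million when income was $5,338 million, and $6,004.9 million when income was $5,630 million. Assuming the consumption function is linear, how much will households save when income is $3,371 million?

MPC = (6004.9 − 5733.34)/(5630 − 5338) = 271.56/292 = 0.93
a = 5733.34 − 0.93(5338) = 5733.34 − 4964.34 = 769
C = 769 + 0.93(3371) = 3904.03
S = 3371 − 3904.03 = -533.03

S = -533.03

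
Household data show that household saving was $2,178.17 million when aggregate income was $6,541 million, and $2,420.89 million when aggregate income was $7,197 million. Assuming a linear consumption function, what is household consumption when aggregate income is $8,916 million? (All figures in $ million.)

C = 5859.08

MPS = ΔS/ΔY = (2420.89 − 2178.17)/(7197 − 6541) = 242.72/656 = 0.37
MPC = 1 − MPS = 0.63
Autonomous saving = 2178.17 − 0.37(6541) = -242, so a = 242
C = 242 + 0.63(8916) = 242 + 5617.08 = 5859.08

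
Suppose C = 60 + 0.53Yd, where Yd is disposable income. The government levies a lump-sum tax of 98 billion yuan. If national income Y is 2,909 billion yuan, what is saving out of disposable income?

Yd = Y − T = 2909 − 98 = 2811
C = 60 + 0.53(2811) = 60 + 1489.83 = 1549.83
S = Yd − C = 2811 − 1549.83 = 1261.17

S = 1261.17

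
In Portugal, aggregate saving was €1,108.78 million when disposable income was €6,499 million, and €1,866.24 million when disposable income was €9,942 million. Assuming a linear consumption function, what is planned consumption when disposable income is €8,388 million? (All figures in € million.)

MPS = ΔS/ΔY = (1866.24 − 1108.78)/(9942 − 6499) = 757.46/3443 = 0.22
MPC = 1 − MPS = 0.78
Autonomous saving = 1108.78 − 0.22(6499) = -321, so a = 321
C = 321 + 0.78(8388) = 321 + 6542.64 = 6863.64

C = 6863.64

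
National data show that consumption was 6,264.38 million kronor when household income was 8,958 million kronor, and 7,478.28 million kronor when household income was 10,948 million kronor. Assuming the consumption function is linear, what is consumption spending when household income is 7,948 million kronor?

C = 5648.28

MPC = (7478.28 − 6264.38)/(10948 − 8958) = 1213.9/1990 = 0.61
a = 6264.38 − 0.61(8958) = 6264.38 − 5464.38 = 800
C = 800 + 0.61(7948) = 800 + 4848.28 = 5648.28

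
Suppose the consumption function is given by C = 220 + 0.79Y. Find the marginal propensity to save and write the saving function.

MPS = 0.21; S = -220 + 0.21Y

MPS = 1 − MPC = 1 − 0.79 = 0.21
S = Y − C = -220 + 0.21Y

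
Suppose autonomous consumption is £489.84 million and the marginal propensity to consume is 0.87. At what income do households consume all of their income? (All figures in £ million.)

At break-even, C = Y: 489.84 + 0.87Y = Y
0.13Y = 489.84, so Y = 489.84/0.13 = 3768

Y = 3768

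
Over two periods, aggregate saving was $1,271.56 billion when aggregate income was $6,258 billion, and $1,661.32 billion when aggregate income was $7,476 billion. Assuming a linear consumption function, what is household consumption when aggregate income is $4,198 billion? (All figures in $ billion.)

C = 3585.64

MPS = ΔS/ΔY = (1661.32 − 1271.56)/(7476 − 6258) = 389.76/1218 = 0.32
MPC = 1 − MPS = 0.68
Autonomous saving = 1271.56 − 0.32(6258) = -731, so a = 731
C = 731 + 0.68(4198) = 731 + 2854.64 = 3585.64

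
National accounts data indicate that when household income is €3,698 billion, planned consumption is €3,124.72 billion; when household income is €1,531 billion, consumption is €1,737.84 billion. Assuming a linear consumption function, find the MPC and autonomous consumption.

MPC = 0.64; a = 758

MPC = ΔC/ΔY = (3124.72 − 1737.84)/(3698 − 1531) = 1386.88/2167 = 0.64
a = C − MPC·Y = 1737.84 − 0.64(1531) = 1737.84 − 979.84 = 758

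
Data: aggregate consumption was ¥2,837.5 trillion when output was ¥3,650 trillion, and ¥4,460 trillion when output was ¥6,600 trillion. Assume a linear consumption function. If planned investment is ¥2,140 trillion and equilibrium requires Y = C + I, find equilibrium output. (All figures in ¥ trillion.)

Y = 6600

MPC = (4460 − 2837.5)/(6600 − 3650) = 1622.5/2950 = 0.55
a = 2837.5 − 0.55(3650) = 830
Equilibrium: Y = 830 + 0.55Y + 2140
0.45Y = 2970, so Y = 2970/0.45 = 6600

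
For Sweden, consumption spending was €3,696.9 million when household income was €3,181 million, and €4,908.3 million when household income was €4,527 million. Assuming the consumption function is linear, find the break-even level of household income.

Y = 8340

MPC = (4908.3 − 3696.9)/(4527 − 3181) = 1211.4/1346 = 0.9
a = 3696.9 − 0.9(3181) = 3696.9 − 2862.9 = 834
Break-even: Y = a/(1−MPC) = 834/0.1 = 8340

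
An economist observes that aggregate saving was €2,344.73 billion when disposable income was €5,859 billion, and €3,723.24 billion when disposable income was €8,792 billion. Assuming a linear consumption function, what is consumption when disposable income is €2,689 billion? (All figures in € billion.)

MPS = ΔS/ΔY = (3723.24 − 2344.73)/(8792 − 5859) = 1378.51/2933 = 0.47
MPC = 1 − MPS = 0.53
Autonomous saving = 2344.73 − 0.47(5859) = -409, so a = 409
C = 409 + 0.53(2689) = 409 + 1425.17 = 1834.17

C = 1834.17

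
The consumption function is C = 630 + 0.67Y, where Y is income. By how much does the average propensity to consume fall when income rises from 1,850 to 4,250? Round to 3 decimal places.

At Y = 1850: C = 630 + 0.67(1850) = 1869.5, APC = 1869.5/1850 = 1.0105
At Y = 4250: C = 3477.5, APC = 3477.5/4250 = 0.8182
Fall in APC = 1.0105 − 0.8182 = 0.1923 ≈ 0.192

ΔAPC = 0.192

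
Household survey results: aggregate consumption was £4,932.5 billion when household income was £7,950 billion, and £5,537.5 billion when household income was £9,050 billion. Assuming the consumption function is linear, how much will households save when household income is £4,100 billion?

S = 1285

MPC = (5537.5 − 4932.5)/(9050 − 7950) = 605/1100 = 0.55
a = 4932.5 − 0.55(7950) = 4932.5 − 4372.5 = 560
C = 560 + 0.55(4100) = 2815
S = 4100 − 2815 = 1285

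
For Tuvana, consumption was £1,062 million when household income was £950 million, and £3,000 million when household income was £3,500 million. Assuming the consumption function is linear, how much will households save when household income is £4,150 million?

MPC = (3000 − 1062)/(3500 − 950) = 1938/2550 = 0.76
a = 1062 − 0.76(950) = 1062 − 722 = 340
C = 340 + 0.76(4150) = 3494
S = 4150 − 3494 = 656

S = 656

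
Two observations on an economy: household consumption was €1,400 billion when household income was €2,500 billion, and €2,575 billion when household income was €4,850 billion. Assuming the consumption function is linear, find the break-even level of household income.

Y = 300

MPC = (2575 − 1400)/(4850 − 2500) = 1175/2350 = 0.5
a = 1400 − 0.5(2500) = 1400 − 1250 = 150
Break-even: Y = a/(1−MPC) = 150/0.5 = 300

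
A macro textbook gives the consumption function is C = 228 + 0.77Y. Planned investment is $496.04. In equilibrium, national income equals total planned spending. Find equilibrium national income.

Y = 3148

Y = C + I = 228 + 0.77Y + 496.04
Y − 0.77Y = 724.04
0.23Y = 724.04, so Y = 724.04/0.23 = 3148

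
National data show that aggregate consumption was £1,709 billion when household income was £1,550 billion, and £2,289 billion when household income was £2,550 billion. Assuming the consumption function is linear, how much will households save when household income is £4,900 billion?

MPC = (2289 − 1709)/(2550 − 1550) = 580/1000 = 0.58
a = 1709 − 0.58(1550) = 1709 − 899 = 810
C = 810 + 0.58(4900) = 3652
S = 4900 − 3652 = 1248

S = 1248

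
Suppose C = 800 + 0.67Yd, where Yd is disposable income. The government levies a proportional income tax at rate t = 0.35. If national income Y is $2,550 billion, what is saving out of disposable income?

Yd = (1 − 0.35)(2550) = 0.65(2550) = 1657.5
C = 800 + 0.67(1657.5) = 800 + 1110.525 = 1910.525
S = Yd − C = 1657.5 − 1910.525 = -253.025

S = -253.025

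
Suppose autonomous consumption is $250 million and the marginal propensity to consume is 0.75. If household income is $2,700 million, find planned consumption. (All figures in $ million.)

C = 2275

C = 250 + 0.75(2700) = 250 + 2025 = 2275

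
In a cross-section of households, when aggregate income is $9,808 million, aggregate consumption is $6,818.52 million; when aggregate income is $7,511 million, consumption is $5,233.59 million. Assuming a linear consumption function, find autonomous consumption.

a = 51

MPC = ΔC/ΔY = (6818.52 − 5233.59)/(9808 − 7511) = 1584.93/2297 = 0.69
a = C − MPC·Y = 5233.59 − 0.69(7511) = 5233.59 − 5182.59 = 51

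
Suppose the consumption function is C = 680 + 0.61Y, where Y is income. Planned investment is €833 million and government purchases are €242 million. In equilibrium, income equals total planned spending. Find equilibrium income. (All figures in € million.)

Y = C + I + G = 680 + 0.61Y + 833 + 242
Y − 0.61Y = 1755
0.39Y = 1755, so Y = 1755/0.39 = 4500

Y = 4500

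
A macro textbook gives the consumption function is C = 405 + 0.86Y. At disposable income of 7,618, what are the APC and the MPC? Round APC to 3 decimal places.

MPC = 0.86 (the slope of the consumption function)
C = 405 + 0.86(7618) = 6956.48, so APC = 6956.48/7618 = 0.913

APC = 0.913; MPC = 0.86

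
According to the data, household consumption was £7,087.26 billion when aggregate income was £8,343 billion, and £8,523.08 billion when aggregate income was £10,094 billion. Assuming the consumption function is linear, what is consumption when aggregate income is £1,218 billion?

C = 1244.76

MPC = (8523.08 − 7087.26)/(10094 − 8343) = 1435.82/1751 = 0.82
a = 7087.26 − 0.82(8343) = 7087.26 − 6841.26 = 246
C = 246 + 0.82(1218) = 246 + 998.76 = 1244.76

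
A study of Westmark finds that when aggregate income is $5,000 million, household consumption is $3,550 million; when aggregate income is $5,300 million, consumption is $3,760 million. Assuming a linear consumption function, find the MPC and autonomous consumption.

MPC = ΔC/ΔY = (3760 − 3550)/(5300 − 5000) = 210/300 = 0.7
a = C − MPC·Y = 3550 − 0.7(5000) = 3550 − 3500 = 50

MPC = 0.7; a = 50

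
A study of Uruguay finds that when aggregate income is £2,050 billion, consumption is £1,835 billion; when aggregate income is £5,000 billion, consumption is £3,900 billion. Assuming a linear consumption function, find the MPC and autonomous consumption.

MPC = 0.7; a = 400

MPC = ΔC/ΔY = (3900 − 1835)/(5000 − 2050) = 2065/2950 = 0.7
a = C − MPC·Y = 1835 − 0.7(2050) = 1835 − 1435 = 400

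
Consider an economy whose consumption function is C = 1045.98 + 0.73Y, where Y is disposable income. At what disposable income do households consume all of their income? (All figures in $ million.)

Y = 3874

At break-even, C = Y: 1045.98 + 0.73Y = Y
0.27Y = 1045.98, so Y = 1045.98/0.27 = 3874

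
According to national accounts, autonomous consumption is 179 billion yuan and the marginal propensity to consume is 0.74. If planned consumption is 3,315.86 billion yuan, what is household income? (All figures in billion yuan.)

Y = 4239

179 + 0.74Y = 3315.86
0.74Y = 3136.86, so Y = 3136.86/0.74 = 4239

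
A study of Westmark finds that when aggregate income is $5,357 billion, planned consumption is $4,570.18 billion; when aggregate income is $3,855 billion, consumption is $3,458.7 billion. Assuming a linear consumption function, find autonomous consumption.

a = 606

MPC = ΔC/ΔY = (4570.18 − 3458.7)/(5357 − 3855) = 1111.48/1502 = 0.74
a = C − MPC·Y = 3458.7 − 0.74(3855) = 3458.7 − 2852.7 = 606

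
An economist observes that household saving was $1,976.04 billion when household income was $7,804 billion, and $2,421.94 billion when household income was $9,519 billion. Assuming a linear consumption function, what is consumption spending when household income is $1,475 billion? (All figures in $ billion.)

MPS = ΔS/ΔY = (2421.94 − 1976.04)/(9519 − 7804) = 445.9/1715 = 0.26
MPC = 1 − MPS = 0.74
Autonomous saving = 1976.04 − 0.26(7804) = -53, so a = 53
C = 53 + 0.74(1475) = 53 + 1091.5 = 1144.5

C = 1144.5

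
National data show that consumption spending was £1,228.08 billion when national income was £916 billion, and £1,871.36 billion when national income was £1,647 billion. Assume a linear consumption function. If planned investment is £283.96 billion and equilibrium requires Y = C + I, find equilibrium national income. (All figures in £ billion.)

Y = 5883

MPC = (1871.36 − 1228.08)/(1647 − 916) = 643.28/731 = 0.88
a = 1228.08 − 0.88(916) = 422
Equilibrium: Y = 422 + 0.88Y + 283.96
0.12Y = 705.96, so Y = 705.96/0.12 = 5883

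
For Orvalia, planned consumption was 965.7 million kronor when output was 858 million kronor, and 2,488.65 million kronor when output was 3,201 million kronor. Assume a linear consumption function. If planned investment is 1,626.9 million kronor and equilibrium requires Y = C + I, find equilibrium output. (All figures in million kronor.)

MPC = (2488.65 − 965.7)/(3201 − 858) = 1522.95/2343 = 0.65
a = 965.7 − 0.65(858) = 408
Equilibrium: Y = 408 + 0.65Y + 1626.9
0.35Y = 2034.9, so Y = 2034.9/0.35 = 5814

Y = 5814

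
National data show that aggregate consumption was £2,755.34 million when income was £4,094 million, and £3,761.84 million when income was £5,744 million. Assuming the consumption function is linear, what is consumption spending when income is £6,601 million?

C = 4284.61

MPC = (3761.84 − 2755.34)/(5744 − 4094) = 1006.5/1650 = 0.61
a = 2755.34 − 0.61(4094) = 2755.34 − 2497.34 = 258
C = 258 + 0.61(6601) = 258 + 4026.61 = 4284.61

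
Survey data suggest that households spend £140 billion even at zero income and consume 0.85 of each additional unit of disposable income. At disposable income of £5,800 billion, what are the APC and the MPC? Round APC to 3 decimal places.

APC = 0.874; MPC = 0.85

MPC = 0.85 (the slope of the consumption function)
C = 140 + 0.85(5800) = 5070, so APC = 5070/5800 = 0.874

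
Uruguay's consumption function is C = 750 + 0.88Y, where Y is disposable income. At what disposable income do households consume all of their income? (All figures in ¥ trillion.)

Y = 6250

At break-even, C = Y: 750 + 0.88Y = Y
0.12Y = 750, so Y = 750/0.12 = 6250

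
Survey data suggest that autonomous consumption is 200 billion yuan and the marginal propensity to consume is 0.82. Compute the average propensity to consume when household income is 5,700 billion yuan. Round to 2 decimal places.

APC = 0.86

C = 200 + 0.82(5700) = 4874
APC = C/Y = 4874/5700 = 0.86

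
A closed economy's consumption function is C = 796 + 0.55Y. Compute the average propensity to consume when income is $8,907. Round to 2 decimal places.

APC = 0.64

C = 796 + 0.55(8907) = 5694.85
APC = C/Y = 5694.85/8907 = 0.64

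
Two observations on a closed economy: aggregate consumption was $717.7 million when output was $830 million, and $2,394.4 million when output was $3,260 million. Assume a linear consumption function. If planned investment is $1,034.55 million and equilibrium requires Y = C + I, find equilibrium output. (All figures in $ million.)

Y = 3805

MPC = (2394.4 − 717.7)/(3260 − 830) = 1676.7/2430 = 0.69
a = 717.7 − 0.69(830) = 145
Equilibrium: Y = 145 + 0.69Y + 1034.55
0.31Y = 1179.55, so Y = 1179.55/0.31 = 3805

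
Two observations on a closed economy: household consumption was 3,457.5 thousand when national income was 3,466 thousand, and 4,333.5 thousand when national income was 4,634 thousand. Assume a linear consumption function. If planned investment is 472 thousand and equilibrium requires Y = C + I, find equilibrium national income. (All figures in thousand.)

MPC = (4333.5 − 3457.5)/(4634 − 3466) = 876/1168 = 0.75
a = 3457.5 − 0.75(3466) = 858
Equilibrium: Y = 858 + 0.75Y + 472
0.25Y = 1330, so Y = 1330/0.25 = 5320

Y = 5320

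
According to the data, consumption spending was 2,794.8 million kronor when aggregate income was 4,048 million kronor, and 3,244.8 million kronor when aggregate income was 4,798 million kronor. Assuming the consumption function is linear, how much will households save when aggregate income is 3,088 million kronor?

MPC = (3244.8 − 2794.8)/(4798 − 4048) = 450/750 = 0.6
a = 2794.8 − 0.6(4048) = 2794.8 − 2428.8 = 366
C = 366 + 0.6(3088) = 2218.8
S = 3088 − 2218.8 = 869.2

S = 869.2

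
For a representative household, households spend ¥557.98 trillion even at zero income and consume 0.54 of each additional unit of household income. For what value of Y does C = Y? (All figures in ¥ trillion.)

Y = 1213

At break-even, C = Y: 557.98 + 0.54Y = Y
0.46Y = 557.98, so Y = 557.98/0.46 = 1213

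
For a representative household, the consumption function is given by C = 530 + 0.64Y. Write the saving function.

S = Y − C = Y − (530 + 0.64Y) = -530 + (1 − 0.64)Y

S = -530 + 0.36Y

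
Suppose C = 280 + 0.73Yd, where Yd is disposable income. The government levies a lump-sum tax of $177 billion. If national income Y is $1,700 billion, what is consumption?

Yd = Y − T = 1700 − 177 = 1523
C = 280 + 0.73(1523) = 280 + 1111.79 = 1391.79

C = 1391.79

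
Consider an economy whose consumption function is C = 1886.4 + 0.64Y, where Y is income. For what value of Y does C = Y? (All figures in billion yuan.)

At break-even, C = Y: 1886.4 + 0.64Y = Y
0.36Y = 1886.4, so Y = 1886.4/0.36 = 5240

Y = 5240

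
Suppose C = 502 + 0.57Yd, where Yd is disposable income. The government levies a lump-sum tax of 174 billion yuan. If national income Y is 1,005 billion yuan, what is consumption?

Yd = Y − T = 1005 − 174 = 831
C = 502 + 0.57(831) = 502 + 473.67 = 975.67

C = 975.67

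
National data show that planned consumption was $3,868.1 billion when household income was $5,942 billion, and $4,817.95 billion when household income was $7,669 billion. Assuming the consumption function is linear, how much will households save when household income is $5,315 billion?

S = 1791.75

MPC = (4817.95 − 3868.1)/(7669 − 5942) = 949.85/1727 = 0.55
a = 3868.1 − 0.55(5942) = 3868.1 − 3268.1 = 600
C = 600 + 0.55(5315) = 3523.25
S = 5315 − 3523.25 = 1791.75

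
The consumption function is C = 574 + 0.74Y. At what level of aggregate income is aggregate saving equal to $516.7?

Y = 4195

S = Y − C = -574 + 0.26Y
-574 + 0.26Y = 516.7, so 0.26Y = 1090.7 and Y = 4195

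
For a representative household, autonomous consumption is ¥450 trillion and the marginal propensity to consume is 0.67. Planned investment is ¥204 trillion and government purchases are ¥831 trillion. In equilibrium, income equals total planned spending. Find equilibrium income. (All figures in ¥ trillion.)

Y = C + I + G = 450 + 0.67Y + 204 + 831
Y − 0.67Y = 1485
0.33Y = 1485, so Y = 1485/0.33 = 4500

Y = 4500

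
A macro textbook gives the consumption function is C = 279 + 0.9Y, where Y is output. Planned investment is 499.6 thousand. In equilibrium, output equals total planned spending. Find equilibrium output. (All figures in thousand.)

Y = C + I = 279 + 0.9Y + 499.6
Y − 0.9Y = 778.6
0.1Y = 778.6, so Y = 778.6/0.1 = 7786

Y = 7786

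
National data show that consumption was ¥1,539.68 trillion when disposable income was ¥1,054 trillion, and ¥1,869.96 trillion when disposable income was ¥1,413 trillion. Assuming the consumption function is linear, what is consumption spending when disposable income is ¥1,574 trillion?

MPC = (1869.96 − 1539.68)/(1413 − 1054) = 330.28/359 = 0.92
a = 1539.68 − 0.92(1054) = 1539.68 − 969.68 = 570
C = 570 + 0.92(1574) = 570 + 1448.08 = 2018.08

C = 2018.08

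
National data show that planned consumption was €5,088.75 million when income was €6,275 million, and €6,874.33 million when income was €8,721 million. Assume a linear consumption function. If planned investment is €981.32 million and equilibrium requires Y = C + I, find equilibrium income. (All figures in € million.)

Y = 5516

MPC = (6874.33 − 5088.75)/(8721 − 6275) = 1785.58/2446 = 0.73
a = 5088.75 − 0.73(6275) = 508
Equilibrium: Y = 508 + 0.73Y + 981.32
0.27Y = 1489.32, so Y = 1489.32/0.27 = 5516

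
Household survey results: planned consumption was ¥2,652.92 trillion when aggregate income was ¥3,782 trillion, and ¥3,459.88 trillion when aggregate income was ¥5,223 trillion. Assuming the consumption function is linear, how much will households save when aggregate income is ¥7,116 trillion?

MPC = (3459.88 − 2652.92)/(5223 − 3782) = 806.96/1441 = 0.56
a = 2652.92 − 0.56(3782) = 2652.92 − 2117.92 = 535
C = 535 + 0.56(7116) = 4519.96
S = 7116 − 4519.96 = 2596.04

S = 2596.04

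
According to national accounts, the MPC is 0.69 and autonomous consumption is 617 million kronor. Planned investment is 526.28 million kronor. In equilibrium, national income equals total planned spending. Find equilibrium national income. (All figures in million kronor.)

Y = 3688

Y = C + I = 617 + 0.69Y + 526.28
Y − 0.69Y = 1143.28
0.31Y = 1143.28, so Y = 1143.28/0.31 = 3688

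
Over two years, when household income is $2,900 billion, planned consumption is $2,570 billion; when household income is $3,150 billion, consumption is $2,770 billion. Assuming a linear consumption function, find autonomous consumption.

a = 250

MPC = ΔC/ΔY = (2770 − 2570)/(3150 − 2900) = 200/250 = 0.8
a = C − MPC·Y = 2570 − 0.8(2900) = 2570 − 2320 = 250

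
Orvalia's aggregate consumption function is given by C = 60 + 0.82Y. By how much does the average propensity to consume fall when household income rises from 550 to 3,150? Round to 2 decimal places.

At Y = 550: C = 60 + 0.82(550) = 511, APC = 511/550 = 0.929
At Y = 3150: C = 2643, APC = 2643/3150 = 0.839
Fall in APC = 0.929 − 0.839 = 0.09

ΔAPC = 0.09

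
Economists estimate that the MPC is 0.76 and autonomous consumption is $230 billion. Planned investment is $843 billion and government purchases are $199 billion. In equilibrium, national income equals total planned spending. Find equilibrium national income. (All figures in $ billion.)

Y = C + I + G = 230 + 0.76Y + 843 + 199
Y − 0.76Y = 1272
0.24Y = 1272, so Y = 1272/0.24 = 5300

Y = 5300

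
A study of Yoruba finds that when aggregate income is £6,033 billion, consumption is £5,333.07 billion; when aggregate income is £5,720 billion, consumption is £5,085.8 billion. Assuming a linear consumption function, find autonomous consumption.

MPC = ΔC/ΔY = (5333.07 − 5085.8)/(6033 − 5720) = 247.27/313 = 0.79
a = C − MPC·Y = 5085.8 − 0.79(5720) = 5085.8 − 4518.8 = 567

a = 567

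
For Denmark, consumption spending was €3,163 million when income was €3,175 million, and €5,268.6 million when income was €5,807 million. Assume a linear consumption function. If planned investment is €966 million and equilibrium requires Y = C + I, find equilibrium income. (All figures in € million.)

Y = 7945

MPC = (5268.6 − 3163)/(5807 − 3175) = 2105.6/2632 = 0.8
a = 3163 − 0.8(3175) = 623
Equilibrium: Y = 623 + 0.8Y + 966
0.2Y = 1589, so Y = 1589/0.2 = 7945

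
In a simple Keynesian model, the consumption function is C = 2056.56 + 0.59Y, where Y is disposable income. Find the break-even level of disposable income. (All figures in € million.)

At break-even, C = Y: 2056.56 + 0.59Y = Y
0.41Y = 2056.56, so Y = 2056.56/0.41 = 5016

Y = 5016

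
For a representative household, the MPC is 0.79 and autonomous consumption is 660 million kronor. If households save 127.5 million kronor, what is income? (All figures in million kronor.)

S = Y − C = -660 + 0.21Y
-660 + 0.21Y = 127.5, so 0.21Y = 787.5 and Y = 3750

Y = 3750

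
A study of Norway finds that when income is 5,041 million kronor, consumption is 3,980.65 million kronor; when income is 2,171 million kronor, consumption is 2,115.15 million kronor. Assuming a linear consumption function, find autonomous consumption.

MPC = ΔC/ΔY = (3980.65 − 2115.15)/(5041 − 2171) = 1865.5/2870 = 0.65
a = C − MPC·Y = 2115.15 − 0.65(2171) = 2115.15 − 1411.15 = 704

a = 704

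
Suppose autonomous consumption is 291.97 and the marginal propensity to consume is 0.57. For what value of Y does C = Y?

Y = 679

At break-even, C = Y: 291.97 + 0.57Y = Y
0.43Y = 291.97, so Y = 291.97/0.43 = 679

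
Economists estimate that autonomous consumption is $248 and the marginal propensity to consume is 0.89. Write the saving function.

S = Y − C = Y − (248 + 0.89Y) = -248 + (1 − 0.89)Y

S = -248 + 0.11Y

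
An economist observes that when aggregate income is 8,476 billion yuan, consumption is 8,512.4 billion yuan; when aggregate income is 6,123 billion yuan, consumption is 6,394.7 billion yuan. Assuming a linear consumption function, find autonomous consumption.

MPC = ΔC/ΔY = (8512.4 − 6394.7)/(8476 − 6123) = 2117.7/2353 = 0.9
a = C − MPC·Y = 6394.7 − 0.9(6123) = 6394.7 − 5510.7 = 884

a = 884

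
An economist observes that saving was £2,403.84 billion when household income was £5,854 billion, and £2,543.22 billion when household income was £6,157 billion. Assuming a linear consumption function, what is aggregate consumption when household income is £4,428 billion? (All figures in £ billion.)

MPS = ΔS/ΔY = (2543.22 − 2403.84)/(6157 − 5854) = 139.38/303 = 0.46
MPC = 1 − MPS = 0.54
Autonomous saving = 2403.84 − 0.46(5854) = -289, so a = 289
C = 289 + 0.54(4428) = 289 + 2391.12 = 2680.12

C = 2680.12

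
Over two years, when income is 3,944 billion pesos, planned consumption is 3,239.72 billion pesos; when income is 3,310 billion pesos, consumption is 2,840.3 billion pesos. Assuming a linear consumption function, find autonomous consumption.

MPC = ΔC/ΔY = (3239.72 − 2840.3)/(3944 − 3310) = 399.42/634 = 0.63
a = C − MPC·Y = 2840.3 − 0.63(3310) = 2840.3 − 2085.3 = 755

a = 755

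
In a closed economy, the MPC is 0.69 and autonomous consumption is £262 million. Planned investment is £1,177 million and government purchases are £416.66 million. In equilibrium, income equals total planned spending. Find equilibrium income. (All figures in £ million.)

Y = 5986

Y = C + I + G = 262 + 0.69Y + 1177 + 416.66
Y − 0.69Y = 1855.66
0.31Y = 1855.66, so Y = 1855.66/0.31 = 5986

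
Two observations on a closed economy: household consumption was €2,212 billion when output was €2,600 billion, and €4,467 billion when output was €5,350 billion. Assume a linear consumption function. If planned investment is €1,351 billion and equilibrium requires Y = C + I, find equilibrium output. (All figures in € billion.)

Y = 7950

MPC = (4467 − 2212)/(5350 − 2600) = 2255/2750 = 0.82
a = 2212 − 0.82(2600) = 80
Equilibrium: Y = 80 + 0.82Y + 1351
0.18Y = 1431, so Y = 1431/0.18 = 7950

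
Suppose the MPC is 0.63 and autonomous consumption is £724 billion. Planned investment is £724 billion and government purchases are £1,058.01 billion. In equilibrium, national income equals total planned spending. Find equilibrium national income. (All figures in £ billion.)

Y = 6773

Y = C + I + G = 724 + 0.63Y + 724 + 1058.01
Y − 0.63Y = 2506.01
0.37Y = 2506.01, so Y = 2506.01/0.37 = 6773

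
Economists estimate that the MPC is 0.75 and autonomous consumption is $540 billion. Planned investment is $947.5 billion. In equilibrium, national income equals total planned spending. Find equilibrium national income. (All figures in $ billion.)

Y = 5950

Y = C + I = 540 + 0.75Y + 947.5
Y − 0.75Y = 1487.5
0.25Y = 1487.5, so Y = 1487.5/0.25 = 5950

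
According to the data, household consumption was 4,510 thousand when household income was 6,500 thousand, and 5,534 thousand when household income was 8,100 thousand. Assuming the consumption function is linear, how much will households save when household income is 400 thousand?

MPC = (5534 − 4510)/(8100 − 6500) = 1024/1600 = 0.64
a = 4510 − 0.64(6500) = 4510 − 4160 = 350
C = 350 + 0.64(400) = 606
S = 400 − 606 = -206

S = -206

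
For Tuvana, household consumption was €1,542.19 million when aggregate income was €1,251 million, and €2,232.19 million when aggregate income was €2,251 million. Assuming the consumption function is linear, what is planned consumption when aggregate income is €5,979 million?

MPC = (2232.19 − 1542.19)/(2251 − 1251) = 690/1000 = 0.69
a = 1542.19 − 0.69(1251) = 1542.19 − 863.19 = 679
C = 679 + 0.69(5979) = 679 + 4125.51 = 4804.51

C = 4804.51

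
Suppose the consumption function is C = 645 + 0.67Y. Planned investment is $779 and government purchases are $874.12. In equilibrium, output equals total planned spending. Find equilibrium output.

Y = 6964

Y = C + I + G = 645 + 0.67Y + 779 + 874.12
Y − 0.67Y = 2298.12
0.33Y = 2298.12, so Y = 2298.12/0.33 = 6964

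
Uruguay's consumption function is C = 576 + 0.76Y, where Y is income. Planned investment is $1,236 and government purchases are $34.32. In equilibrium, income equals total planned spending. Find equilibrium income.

Y = 7693

Y = C + I + G = 576 + 0.76Y + 1236 + 34.32
Y − 0.76Y = 1846.32
0.24Y = 1846.32, so Y = 1846.32/0.24 = 7693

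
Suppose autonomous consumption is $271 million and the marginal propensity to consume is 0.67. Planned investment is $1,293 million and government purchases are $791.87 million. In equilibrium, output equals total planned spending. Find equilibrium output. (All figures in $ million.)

Y = 7139

Y = C + I + G = 271 + 0.67Y + 1293 + 791.87
Y − 0.67Y = 2355.87
0.33Y = 2355.87, so Y = 2355.87/0.33 = 7139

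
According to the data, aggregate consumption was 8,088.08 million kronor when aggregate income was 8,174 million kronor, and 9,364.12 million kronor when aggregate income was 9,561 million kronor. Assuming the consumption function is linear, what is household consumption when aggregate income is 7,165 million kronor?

C = 7159.8

MPC = (9364.12 − 8088.08)/(9561 − 8174) = 1276.04/1387 = 0.92
a = 8088.08 − 0.92(8174) = 8088.08 − 7520.08 = 568
C = 568 + 0.92(7165) = 568 + 6591.8 = 7159.8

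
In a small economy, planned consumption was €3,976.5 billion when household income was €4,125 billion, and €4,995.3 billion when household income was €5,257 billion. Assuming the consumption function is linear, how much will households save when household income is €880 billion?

MPC = (4995.3 − 3976.5)/(5257 − 4125) = 1018.8/1132 = 0.9
a = 3976.5 − 0.9(4125) = 3976.5 − 3712.5 = 264
C = 264 + 0.9(880) = 1056
S = 880 − 1056 = -176

S = -176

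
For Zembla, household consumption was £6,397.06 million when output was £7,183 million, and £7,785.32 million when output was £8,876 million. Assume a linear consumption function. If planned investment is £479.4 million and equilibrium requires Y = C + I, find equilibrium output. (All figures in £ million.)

Y = 5480

MPC = (7785.32 − 6397.06)/(8876 − 7183) = 1388.26/1693 = 0.82
a = 6397.06 − 0.82(7183) = 507
Equilibrium: Y = 507 + 0.82Y + 479.4
0.18Y = 986.4, so Y = 986.4/0.18 = 5480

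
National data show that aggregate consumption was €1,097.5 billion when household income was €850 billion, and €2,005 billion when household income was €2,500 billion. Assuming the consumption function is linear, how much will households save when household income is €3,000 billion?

MPC = (2005 − 1097.5)/(2500 − 850) = 907.5/1650 = 0.55
a = 1097.5 − 0.55(850) = 1097.5 − 467.5 = 630
C = 630 + 0.55(3000) = 2280
S = 3000 − 2280 = 720

S = 720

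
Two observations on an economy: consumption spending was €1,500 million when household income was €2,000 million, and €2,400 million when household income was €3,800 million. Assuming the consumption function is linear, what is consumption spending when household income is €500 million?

C = 750

MPC = (2400 − 1500)/(3800 − 2000) = 900/1800 = 0.5
a = 1500 − 0.5(2000) = 1500 − 1000 = 500
C = 500 + 0.5(500) = 500 + 250 = 750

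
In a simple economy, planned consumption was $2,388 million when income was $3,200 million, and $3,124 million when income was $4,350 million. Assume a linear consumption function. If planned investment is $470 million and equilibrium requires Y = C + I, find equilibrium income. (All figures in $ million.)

MPC = (3124 − 2388)/(4350 − 3200) = 736/1150 = 0.64
a = 2388 − 0.64(3200) = 340
Equilibrium: Y = 340 + 0.64Y + 470
0.36Y = 810, so Y = 810/0.36 = 2250

Y = 2250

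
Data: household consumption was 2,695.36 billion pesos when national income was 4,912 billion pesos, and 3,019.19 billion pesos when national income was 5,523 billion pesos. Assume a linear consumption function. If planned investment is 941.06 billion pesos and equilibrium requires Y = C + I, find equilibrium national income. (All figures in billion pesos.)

Y = 2198

MPC = (3019.19 − 2695.36)/(5523 − 4912) = 323.83/611 = 0.53
a = 2695.36 − 0.53(4912) = 92
Equilibrium: Y = 92 + 0.53Y + 941.06
0.47Y = 1033.06, so Y = 1033.06/0.47 = 2198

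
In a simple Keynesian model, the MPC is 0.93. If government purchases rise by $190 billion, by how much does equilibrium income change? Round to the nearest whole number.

The multiplier is 1/(1 − MPC) = 1/0.07.
ΔY = 190/0.07 = 2714.29 ≈ 2714

ΔY ≈ 2714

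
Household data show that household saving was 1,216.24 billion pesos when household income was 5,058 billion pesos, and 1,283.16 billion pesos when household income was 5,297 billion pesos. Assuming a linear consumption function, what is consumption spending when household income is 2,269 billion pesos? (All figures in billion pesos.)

MPS = ΔS/ΔY = (1283.16 − 1216.24)/(5297 − 5058) = 66.92/239 = 0.28
MPC = 1 − MPS = 0.72
Autonomous saving = 1216.24 − 0.28(5058) = -200, so a = 200
C = 200 + 0.72(2269) = 200 + 1633.68 = 1833.68

C = 1833.68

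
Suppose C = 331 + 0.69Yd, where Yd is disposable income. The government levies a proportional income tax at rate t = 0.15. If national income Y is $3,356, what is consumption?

Yd = (1 − 0.15)(3356) = 0.85(3356) = 2852.6
C = 331 + 0.69(2852.6) = 331 + 1968.294 = 2299.294

C = 2299.294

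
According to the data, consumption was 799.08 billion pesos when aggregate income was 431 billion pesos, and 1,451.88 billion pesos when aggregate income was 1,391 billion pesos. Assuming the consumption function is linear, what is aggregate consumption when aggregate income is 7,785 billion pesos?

C = 5799.8

MPC = (1451.88 − 799.08)/(1391 − 431) = 652.8/960 = 0.68
a = 799.08 − 0.68(431) = 799.08 − 293.08 = 506
C = 506 + 0.68(7785) = 506 + 5293.8 = 5799.8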